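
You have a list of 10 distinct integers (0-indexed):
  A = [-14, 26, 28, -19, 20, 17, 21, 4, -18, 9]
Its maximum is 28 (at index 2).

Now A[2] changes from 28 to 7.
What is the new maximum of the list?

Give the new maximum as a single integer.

Old max = 28 (at index 2)
Change: A[2] 28 -> 7
Changed element WAS the max -> may need rescan.
  Max of remaining elements: 26
  New max = max(7, 26) = 26

Answer: 26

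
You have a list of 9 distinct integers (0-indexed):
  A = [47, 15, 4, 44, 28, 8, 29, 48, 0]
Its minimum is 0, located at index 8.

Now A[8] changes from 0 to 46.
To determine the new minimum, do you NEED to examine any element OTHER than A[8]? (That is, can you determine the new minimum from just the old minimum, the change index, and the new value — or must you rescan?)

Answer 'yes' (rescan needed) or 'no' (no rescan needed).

Answer: yes

Derivation:
Old min = 0 at index 8
Change at index 8: 0 -> 46
Index 8 WAS the min and new value 46 > old min 0. Must rescan other elements to find the new min.
Needs rescan: yes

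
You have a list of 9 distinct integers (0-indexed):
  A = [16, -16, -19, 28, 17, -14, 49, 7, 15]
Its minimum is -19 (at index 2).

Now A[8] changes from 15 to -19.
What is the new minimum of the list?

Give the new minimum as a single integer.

Old min = -19 (at index 2)
Change: A[8] 15 -> -19
Changed element was NOT the old min.
  New min = min(old_min, new_val) = min(-19, -19) = -19

Answer: -19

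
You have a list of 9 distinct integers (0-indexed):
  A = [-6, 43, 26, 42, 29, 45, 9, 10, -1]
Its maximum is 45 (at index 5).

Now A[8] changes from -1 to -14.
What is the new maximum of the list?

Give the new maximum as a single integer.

Old max = 45 (at index 5)
Change: A[8] -1 -> -14
Changed element was NOT the old max.
  New max = max(old_max, new_val) = max(45, -14) = 45

Answer: 45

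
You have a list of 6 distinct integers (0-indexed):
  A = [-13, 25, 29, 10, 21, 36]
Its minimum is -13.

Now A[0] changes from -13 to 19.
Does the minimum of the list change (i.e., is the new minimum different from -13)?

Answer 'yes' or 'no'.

Answer: yes

Derivation:
Old min = -13
Change: A[0] -13 -> 19
Changed element was the min; new min must be rechecked.
New min = 10; changed? yes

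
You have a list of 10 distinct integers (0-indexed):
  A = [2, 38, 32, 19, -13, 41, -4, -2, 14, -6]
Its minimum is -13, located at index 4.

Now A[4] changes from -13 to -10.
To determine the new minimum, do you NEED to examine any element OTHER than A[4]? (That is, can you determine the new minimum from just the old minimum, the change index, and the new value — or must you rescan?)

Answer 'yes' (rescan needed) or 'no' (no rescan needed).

Old min = -13 at index 4
Change at index 4: -13 -> -10
Index 4 WAS the min and new value -10 > old min -13. Must rescan other elements to find the new min.
Needs rescan: yes

Answer: yes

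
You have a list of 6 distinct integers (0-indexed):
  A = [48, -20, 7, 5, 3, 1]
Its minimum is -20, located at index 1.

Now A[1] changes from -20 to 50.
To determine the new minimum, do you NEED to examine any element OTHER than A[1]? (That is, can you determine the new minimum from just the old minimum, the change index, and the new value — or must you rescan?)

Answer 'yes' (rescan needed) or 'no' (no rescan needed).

Answer: yes

Derivation:
Old min = -20 at index 1
Change at index 1: -20 -> 50
Index 1 WAS the min and new value 50 > old min -20. Must rescan other elements to find the new min.
Needs rescan: yes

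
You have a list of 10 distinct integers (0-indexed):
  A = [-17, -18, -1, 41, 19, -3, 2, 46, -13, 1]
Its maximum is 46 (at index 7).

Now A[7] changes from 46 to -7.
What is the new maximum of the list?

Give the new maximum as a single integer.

Old max = 46 (at index 7)
Change: A[7] 46 -> -7
Changed element WAS the max -> may need rescan.
  Max of remaining elements: 41
  New max = max(-7, 41) = 41

Answer: 41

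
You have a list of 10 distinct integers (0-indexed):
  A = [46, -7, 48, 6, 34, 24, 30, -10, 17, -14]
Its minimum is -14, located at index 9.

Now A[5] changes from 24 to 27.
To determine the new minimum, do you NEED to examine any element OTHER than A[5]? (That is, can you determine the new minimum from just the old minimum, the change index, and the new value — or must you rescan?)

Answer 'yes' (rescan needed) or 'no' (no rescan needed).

Old min = -14 at index 9
Change at index 5: 24 -> 27
Index 5 was NOT the min. New min = min(-14, 27). No rescan of other elements needed.
Needs rescan: no

Answer: no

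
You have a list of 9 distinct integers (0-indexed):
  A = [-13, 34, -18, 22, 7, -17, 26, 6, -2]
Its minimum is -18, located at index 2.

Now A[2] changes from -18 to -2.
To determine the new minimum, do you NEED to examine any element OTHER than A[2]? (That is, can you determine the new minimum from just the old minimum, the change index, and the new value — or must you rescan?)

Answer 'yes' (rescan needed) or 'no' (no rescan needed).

Old min = -18 at index 2
Change at index 2: -18 -> -2
Index 2 WAS the min and new value -2 > old min -18. Must rescan other elements to find the new min.
Needs rescan: yes

Answer: yes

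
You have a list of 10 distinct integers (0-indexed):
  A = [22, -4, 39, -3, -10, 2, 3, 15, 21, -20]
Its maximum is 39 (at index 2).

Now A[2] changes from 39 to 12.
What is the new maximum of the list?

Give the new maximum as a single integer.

Old max = 39 (at index 2)
Change: A[2] 39 -> 12
Changed element WAS the max -> may need rescan.
  Max of remaining elements: 22
  New max = max(12, 22) = 22

Answer: 22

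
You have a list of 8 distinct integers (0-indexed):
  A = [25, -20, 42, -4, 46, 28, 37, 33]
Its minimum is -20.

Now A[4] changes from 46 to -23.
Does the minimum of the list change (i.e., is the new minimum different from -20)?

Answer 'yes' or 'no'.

Answer: yes

Derivation:
Old min = -20
Change: A[4] 46 -> -23
Changed element was NOT the min; min changes only if -23 < -20.
New min = -23; changed? yes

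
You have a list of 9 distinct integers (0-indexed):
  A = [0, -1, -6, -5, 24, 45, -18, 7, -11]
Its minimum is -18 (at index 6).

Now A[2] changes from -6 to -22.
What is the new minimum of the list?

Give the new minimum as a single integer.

Old min = -18 (at index 6)
Change: A[2] -6 -> -22
Changed element was NOT the old min.
  New min = min(old_min, new_val) = min(-18, -22) = -22

Answer: -22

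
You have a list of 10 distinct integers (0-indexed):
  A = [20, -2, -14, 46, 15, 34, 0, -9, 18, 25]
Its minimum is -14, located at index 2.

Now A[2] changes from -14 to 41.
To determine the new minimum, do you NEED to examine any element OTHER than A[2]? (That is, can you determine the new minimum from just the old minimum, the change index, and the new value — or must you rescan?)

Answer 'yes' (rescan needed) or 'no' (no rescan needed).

Answer: yes

Derivation:
Old min = -14 at index 2
Change at index 2: -14 -> 41
Index 2 WAS the min and new value 41 > old min -14. Must rescan other elements to find the new min.
Needs rescan: yes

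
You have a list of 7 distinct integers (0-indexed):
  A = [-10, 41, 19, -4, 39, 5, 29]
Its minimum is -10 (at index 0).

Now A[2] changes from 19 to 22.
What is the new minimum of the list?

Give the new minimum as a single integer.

Answer: -10

Derivation:
Old min = -10 (at index 0)
Change: A[2] 19 -> 22
Changed element was NOT the old min.
  New min = min(old_min, new_val) = min(-10, 22) = -10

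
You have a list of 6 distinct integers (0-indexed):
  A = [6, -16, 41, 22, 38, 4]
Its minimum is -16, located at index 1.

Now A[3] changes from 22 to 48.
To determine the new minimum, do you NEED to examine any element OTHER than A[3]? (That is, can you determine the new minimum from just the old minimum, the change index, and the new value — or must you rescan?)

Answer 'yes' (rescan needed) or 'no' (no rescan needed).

Old min = -16 at index 1
Change at index 3: 22 -> 48
Index 3 was NOT the min. New min = min(-16, 48). No rescan of other elements needed.
Needs rescan: no

Answer: no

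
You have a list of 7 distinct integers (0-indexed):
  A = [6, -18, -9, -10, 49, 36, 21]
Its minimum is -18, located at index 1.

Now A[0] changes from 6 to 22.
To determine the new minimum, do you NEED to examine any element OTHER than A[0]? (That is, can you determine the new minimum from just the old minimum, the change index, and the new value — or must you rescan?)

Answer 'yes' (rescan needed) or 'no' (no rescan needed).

Answer: no

Derivation:
Old min = -18 at index 1
Change at index 0: 6 -> 22
Index 0 was NOT the min. New min = min(-18, 22). No rescan of other elements needed.
Needs rescan: no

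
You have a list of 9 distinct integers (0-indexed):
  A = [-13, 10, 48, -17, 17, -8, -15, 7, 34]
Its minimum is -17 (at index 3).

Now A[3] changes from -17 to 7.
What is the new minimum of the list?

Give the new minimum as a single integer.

Old min = -17 (at index 3)
Change: A[3] -17 -> 7
Changed element WAS the min. Need to check: is 7 still <= all others?
  Min of remaining elements: -15
  New min = min(7, -15) = -15

Answer: -15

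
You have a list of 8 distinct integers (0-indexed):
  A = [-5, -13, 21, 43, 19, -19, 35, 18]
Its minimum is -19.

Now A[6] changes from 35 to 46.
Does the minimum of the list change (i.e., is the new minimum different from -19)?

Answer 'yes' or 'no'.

Old min = -19
Change: A[6] 35 -> 46
Changed element was NOT the min; min changes only if 46 < -19.
New min = -19; changed? no

Answer: no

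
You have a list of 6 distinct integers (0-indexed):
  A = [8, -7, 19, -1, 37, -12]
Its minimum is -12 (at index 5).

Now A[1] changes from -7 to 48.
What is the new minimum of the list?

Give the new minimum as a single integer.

Old min = -12 (at index 5)
Change: A[1] -7 -> 48
Changed element was NOT the old min.
  New min = min(old_min, new_val) = min(-12, 48) = -12

Answer: -12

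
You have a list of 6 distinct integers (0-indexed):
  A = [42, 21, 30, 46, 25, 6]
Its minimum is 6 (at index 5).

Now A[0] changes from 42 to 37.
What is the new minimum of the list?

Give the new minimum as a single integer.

Old min = 6 (at index 5)
Change: A[0] 42 -> 37
Changed element was NOT the old min.
  New min = min(old_min, new_val) = min(6, 37) = 6

Answer: 6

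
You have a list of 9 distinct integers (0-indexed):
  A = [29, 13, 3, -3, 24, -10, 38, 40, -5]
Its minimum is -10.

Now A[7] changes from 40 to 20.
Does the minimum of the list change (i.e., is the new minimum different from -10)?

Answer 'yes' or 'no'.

Answer: no

Derivation:
Old min = -10
Change: A[7] 40 -> 20
Changed element was NOT the min; min changes only if 20 < -10.
New min = -10; changed? no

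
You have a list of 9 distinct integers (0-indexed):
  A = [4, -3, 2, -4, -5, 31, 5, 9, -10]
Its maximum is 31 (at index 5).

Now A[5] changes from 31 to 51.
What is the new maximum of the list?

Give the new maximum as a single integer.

Old max = 31 (at index 5)
Change: A[5] 31 -> 51
Changed element WAS the max -> may need rescan.
  Max of remaining elements: 9
  New max = max(51, 9) = 51

Answer: 51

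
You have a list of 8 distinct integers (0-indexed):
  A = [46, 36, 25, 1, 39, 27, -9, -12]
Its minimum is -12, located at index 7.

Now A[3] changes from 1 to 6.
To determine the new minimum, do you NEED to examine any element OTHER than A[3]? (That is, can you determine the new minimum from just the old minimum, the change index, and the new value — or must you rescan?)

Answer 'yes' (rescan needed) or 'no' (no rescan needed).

Answer: no

Derivation:
Old min = -12 at index 7
Change at index 3: 1 -> 6
Index 3 was NOT the min. New min = min(-12, 6). No rescan of other elements needed.
Needs rescan: no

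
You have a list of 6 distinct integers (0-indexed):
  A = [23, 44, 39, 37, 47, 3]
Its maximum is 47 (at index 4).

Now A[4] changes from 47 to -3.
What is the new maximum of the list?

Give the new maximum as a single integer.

Answer: 44

Derivation:
Old max = 47 (at index 4)
Change: A[4] 47 -> -3
Changed element WAS the max -> may need rescan.
  Max of remaining elements: 44
  New max = max(-3, 44) = 44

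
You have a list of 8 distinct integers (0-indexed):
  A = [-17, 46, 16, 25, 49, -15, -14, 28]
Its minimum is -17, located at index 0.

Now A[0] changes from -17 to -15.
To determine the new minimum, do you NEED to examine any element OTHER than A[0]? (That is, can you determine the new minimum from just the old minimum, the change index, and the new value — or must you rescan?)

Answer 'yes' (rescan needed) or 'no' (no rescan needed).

Answer: yes

Derivation:
Old min = -17 at index 0
Change at index 0: -17 -> -15
Index 0 WAS the min and new value -15 > old min -17. Must rescan other elements to find the new min.
Needs rescan: yes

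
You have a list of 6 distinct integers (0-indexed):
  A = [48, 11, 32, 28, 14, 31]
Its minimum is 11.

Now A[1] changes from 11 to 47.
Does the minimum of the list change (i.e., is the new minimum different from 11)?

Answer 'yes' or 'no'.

Old min = 11
Change: A[1] 11 -> 47
Changed element was the min; new min must be rechecked.
New min = 14; changed? yes

Answer: yes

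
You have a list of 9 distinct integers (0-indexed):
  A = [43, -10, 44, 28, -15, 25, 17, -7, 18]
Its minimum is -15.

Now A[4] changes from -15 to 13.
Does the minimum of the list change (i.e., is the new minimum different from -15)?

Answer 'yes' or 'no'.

Old min = -15
Change: A[4] -15 -> 13
Changed element was the min; new min must be rechecked.
New min = -10; changed? yes

Answer: yes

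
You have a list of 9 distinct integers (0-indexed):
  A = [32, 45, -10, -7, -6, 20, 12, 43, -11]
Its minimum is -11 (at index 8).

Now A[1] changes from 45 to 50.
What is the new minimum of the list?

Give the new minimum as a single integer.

Old min = -11 (at index 8)
Change: A[1] 45 -> 50
Changed element was NOT the old min.
  New min = min(old_min, new_val) = min(-11, 50) = -11

Answer: -11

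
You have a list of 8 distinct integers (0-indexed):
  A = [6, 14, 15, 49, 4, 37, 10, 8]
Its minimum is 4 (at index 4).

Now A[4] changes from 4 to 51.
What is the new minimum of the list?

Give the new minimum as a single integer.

Answer: 6

Derivation:
Old min = 4 (at index 4)
Change: A[4] 4 -> 51
Changed element WAS the min. Need to check: is 51 still <= all others?
  Min of remaining elements: 6
  New min = min(51, 6) = 6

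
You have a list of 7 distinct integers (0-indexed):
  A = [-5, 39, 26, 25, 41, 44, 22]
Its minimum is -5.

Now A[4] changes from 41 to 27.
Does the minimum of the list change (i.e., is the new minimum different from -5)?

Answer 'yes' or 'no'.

Answer: no

Derivation:
Old min = -5
Change: A[4] 41 -> 27
Changed element was NOT the min; min changes only if 27 < -5.
New min = -5; changed? no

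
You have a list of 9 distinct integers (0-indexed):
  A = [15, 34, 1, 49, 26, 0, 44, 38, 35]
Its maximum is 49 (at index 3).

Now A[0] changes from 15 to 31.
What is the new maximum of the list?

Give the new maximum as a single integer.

Answer: 49

Derivation:
Old max = 49 (at index 3)
Change: A[0] 15 -> 31
Changed element was NOT the old max.
  New max = max(old_max, new_val) = max(49, 31) = 49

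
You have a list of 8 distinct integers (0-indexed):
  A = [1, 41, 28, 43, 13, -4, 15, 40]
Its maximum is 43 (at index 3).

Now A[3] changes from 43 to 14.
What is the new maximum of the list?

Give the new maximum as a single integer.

Old max = 43 (at index 3)
Change: A[3] 43 -> 14
Changed element WAS the max -> may need rescan.
  Max of remaining elements: 41
  New max = max(14, 41) = 41

Answer: 41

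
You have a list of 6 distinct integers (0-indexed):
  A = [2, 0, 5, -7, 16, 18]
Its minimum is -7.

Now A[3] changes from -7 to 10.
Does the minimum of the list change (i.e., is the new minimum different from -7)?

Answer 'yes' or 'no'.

Answer: yes

Derivation:
Old min = -7
Change: A[3] -7 -> 10
Changed element was the min; new min must be rechecked.
New min = 0; changed? yes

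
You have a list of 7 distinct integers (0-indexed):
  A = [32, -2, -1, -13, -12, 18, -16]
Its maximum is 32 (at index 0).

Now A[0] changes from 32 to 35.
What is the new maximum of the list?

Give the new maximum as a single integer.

Answer: 35

Derivation:
Old max = 32 (at index 0)
Change: A[0] 32 -> 35
Changed element WAS the max -> may need rescan.
  Max of remaining elements: 18
  New max = max(35, 18) = 35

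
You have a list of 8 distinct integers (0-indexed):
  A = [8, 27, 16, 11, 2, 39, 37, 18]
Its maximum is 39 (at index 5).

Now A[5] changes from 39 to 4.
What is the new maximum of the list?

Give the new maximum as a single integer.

Old max = 39 (at index 5)
Change: A[5] 39 -> 4
Changed element WAS the max -> may need rescan.
  Max of remaining elements: 37
  New max = max(4, 37) = 37

Answer: 37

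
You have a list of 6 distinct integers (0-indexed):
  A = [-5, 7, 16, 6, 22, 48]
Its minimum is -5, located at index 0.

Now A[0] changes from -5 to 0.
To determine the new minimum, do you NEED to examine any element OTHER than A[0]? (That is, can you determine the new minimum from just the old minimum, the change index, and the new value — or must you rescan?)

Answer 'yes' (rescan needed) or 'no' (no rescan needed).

Answer: yes

Derivation:
Old min = -5 at index 0
Change at index 0: -5 -> 0
Index 0 WAS the min and new value 0 > old min -5. Must rescan other elements to find the new min.
Needs rescan: yes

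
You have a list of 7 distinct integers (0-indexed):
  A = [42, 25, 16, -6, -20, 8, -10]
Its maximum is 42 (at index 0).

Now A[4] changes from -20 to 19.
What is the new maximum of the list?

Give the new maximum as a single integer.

Answer: 42

Derivation:
Old max = 42 (at index 0)
Change: A[4] -20 -> 19
Changed element was NOT the old max.
  New max = max(old_max, new_val) = max(42, 19) = 42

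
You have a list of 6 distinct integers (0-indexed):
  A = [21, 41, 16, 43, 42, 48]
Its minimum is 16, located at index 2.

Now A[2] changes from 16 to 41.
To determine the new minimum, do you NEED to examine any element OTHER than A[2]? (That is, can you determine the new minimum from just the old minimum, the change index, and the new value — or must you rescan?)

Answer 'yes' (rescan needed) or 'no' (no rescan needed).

Answer: yes

Derivation:
Old min = 16 at index 2
Change at index 2: 16 -> 41
Index 2 WAS the min and new value 41 > old min 16. Must rescan other elements to find the new min.
Needs rescan: yes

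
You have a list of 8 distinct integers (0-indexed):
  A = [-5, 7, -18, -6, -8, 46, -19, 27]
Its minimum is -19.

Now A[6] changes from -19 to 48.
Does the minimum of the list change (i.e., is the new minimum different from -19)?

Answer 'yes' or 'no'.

Old min = -19
Change: A[6] -19 -> 48
Changed element was the min; new min must be rechecked.
New min = -18; changed? yes

Answer: yes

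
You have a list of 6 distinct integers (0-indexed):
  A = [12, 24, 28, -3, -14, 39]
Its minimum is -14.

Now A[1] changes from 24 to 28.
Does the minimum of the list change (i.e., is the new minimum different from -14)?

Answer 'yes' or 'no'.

Old min = -14
Change: A[1] 24 -> 28
Changed element was NOT the min; min changes only if 28 < -14.
New min = -14; changed? no

Answer: no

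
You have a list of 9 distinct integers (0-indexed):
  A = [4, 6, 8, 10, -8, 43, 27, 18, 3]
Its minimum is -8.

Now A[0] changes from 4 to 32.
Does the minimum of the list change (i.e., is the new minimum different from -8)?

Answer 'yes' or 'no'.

Answer: no

Derivation:
Old min = -8
Change: A[0] 4 -> 32
Changed element was NOT the min; min changes only if 32 < -8.
New min = -8; changed? no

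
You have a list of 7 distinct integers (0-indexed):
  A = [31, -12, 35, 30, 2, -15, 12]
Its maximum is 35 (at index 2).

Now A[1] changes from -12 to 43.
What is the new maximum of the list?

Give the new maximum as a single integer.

Old max = 35 (at index 2)
Change: A[1] -12 -> 43
Changed element was NOT the old max.
  New max = max(old_max, new_val) = max(35, 43) = 43

Answer: 43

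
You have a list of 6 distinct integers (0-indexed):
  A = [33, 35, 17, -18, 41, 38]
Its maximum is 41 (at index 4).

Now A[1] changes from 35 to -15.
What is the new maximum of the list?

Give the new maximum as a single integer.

Answer: 41

Derivation:
Old max = 41 (at index 4)
Change: A[1] 35 -> -15
Changed element was NOT the old max.
  New max = max(old_max, new_val) = max(41, -15) = 41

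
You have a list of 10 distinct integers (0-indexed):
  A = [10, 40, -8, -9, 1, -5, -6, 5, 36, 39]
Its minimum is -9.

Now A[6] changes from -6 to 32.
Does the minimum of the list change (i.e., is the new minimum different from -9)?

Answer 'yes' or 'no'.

Answer: no

Derivation:
Old min = -9
Change: A[6] -6 -> 32
Changed element was NOT the min; min changes only if 32 < -9.
New min = -9; changed? no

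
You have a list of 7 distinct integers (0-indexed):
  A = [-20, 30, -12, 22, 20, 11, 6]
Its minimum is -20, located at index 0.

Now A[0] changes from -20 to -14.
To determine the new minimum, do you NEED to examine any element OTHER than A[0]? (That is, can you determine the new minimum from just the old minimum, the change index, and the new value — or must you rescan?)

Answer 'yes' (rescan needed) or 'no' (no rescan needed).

Answer: yes

Derivation:
Old min = -20 at index 0
Change at index 0: -20 -> -14
Index 0 WAS the min and new value -14 > old min -20. Must rescan other elements to find the new min.
Needs rescan: yes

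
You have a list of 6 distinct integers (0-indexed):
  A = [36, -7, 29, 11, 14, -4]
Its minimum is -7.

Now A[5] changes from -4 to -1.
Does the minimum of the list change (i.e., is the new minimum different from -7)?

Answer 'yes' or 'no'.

Old min = -7
Change: A[5] -4 -> -1
Changed element was NOT the min; min changes only if -1 < -7.
New min = -7; changed? no

Answer: no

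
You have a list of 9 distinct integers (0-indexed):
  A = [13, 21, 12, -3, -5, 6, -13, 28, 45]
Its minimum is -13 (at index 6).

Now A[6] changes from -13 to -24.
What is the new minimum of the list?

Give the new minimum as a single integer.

Answer: -24

Derivation:
Old min = -13 (at index 6)
Change: A[6] -13 -> -24
Changed element WAS the min. Need to check: is -24 still <= all others?
  Min of remaining elements: -5
  New min = min(-24, -5) = -24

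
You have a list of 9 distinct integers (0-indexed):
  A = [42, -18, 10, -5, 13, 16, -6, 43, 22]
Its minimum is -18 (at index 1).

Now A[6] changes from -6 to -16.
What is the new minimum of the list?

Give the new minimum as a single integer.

Old min = -18 (at index 1)
Change: A[6] -6 -> -16
Changed element was NOT the old min.
  New min = min(old_min, new_val) = min(-18, -16) = -18

Answer: -18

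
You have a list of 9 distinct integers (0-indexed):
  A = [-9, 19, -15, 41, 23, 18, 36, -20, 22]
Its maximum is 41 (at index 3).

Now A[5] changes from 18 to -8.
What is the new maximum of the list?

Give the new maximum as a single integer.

Answer: 41

Derivation:
Old max = 41 (at index 3)
Change: A[5] 18 -> -8
Changed element was NOT the old max.
  New max = max(old_max, new_val) = max(41, -8) = 41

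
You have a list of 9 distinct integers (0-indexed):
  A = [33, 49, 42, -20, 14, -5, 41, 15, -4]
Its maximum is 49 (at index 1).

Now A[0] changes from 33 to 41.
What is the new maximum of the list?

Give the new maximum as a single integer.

Answer: 49

Derivation:
Old max = 49 (at index 1)
Change: A[0] 33 -> 41
Changed element was NOT the old max.
  New max = max(old_max, new_val) = max(49, 41) = 49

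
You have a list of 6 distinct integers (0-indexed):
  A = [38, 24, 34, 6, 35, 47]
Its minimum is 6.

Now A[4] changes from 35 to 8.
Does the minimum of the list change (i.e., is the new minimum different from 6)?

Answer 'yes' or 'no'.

Answer: no

Derivation:
Old min = 6
Change: A[4] 35 -> 8
Changed element was NOT the min; min changes only if 8 < 6.
New min = 6; changed? no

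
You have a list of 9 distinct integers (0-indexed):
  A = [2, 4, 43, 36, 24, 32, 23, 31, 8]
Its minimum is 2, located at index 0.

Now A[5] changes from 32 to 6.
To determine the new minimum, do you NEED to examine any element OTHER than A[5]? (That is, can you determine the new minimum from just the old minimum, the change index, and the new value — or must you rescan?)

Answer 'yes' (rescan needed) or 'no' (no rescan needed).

Old min = 2 at index 0
Change at index 5: 32 -> 6
Index 5 was NOT the min. New min = min(2, 6). No rescan of other elements needed.
Needs rescan: no

Answer: no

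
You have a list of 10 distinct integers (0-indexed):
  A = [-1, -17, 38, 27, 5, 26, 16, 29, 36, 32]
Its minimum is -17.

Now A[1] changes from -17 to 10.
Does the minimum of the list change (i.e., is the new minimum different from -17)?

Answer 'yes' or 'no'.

Answer: yes

Derivation:
Old min = -17
Change: A[1] -17 -> 10
Changed element was the min; new min must be rechecked.
New min = -1; changed? yes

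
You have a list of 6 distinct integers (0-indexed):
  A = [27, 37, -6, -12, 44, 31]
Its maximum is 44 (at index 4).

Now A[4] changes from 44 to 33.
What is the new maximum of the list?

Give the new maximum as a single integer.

Answer: 37

Derivation:
Old max = 44 (at index 4)
Change: A[4] 44 -> 33
Changed element WAS the max -> may need rescan.
  Max of remaining elements: 37
  New max = max(33, 37) = 37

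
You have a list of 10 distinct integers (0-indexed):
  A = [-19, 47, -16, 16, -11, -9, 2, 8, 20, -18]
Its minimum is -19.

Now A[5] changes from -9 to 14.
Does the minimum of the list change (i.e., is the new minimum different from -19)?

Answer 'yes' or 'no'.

Answer: no

Derivation:
Old min = -19
Change: A[5] -9 -> 14
Changed element was NOT the min; min changes only if 14 < -19.
New min = -19; changed? no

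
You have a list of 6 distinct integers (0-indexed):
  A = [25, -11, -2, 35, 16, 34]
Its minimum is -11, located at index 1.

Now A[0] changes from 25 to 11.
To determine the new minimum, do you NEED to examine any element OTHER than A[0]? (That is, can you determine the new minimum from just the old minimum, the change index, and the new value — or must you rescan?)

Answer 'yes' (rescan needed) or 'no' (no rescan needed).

Old min = -11 at index 1
Change at index 0: 25 -> 11
Index 0 was NOT the min. New min = min(-11, 11). No rescan of other elements needed.
Needs rescan: no

Answer: no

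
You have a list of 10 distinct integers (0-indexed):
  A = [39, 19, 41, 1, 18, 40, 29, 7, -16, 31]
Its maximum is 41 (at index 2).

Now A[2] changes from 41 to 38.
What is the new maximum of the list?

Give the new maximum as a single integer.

Old max = 41 (at index 2)
Change: A[2] 41 -> 38
Changed element WAS the max -> may need rescan.
  Max of remaining elements: 40
  New max = max(38, 40) = 40

Answer: 40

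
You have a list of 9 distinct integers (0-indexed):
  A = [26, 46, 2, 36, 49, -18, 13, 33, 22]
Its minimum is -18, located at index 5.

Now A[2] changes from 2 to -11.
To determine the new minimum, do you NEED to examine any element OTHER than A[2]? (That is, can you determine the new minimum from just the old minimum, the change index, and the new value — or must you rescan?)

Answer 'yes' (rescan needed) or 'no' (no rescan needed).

Old min = -18 at index 5
Change at index 2: 2 -> -11
Index 2 was NOT the min. New min = min(-18, -11). No rescan of other elements needed.
Needs rescan: no

Answer: no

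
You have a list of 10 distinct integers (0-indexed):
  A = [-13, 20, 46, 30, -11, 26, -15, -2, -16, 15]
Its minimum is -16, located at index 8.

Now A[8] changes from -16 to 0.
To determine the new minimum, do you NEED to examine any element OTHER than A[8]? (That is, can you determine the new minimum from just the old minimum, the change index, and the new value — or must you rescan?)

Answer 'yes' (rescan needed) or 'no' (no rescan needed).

Old min = -16 at index 8
Change at index 8: -16 -> 0
Index 8 WAS the min and new value 0 > old min -16. Must rescan other elements to find the new min.
Needs rescan: yes

Answer: yes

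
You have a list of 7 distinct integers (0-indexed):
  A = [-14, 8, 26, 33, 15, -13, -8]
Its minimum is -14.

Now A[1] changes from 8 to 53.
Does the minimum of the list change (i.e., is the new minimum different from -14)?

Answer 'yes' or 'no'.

Old min = -14
Change: A[1] 8 -> 53
Changed element was NOT the min; min changes only if 53 < -14.
New min = -14; changed? no

Answer: no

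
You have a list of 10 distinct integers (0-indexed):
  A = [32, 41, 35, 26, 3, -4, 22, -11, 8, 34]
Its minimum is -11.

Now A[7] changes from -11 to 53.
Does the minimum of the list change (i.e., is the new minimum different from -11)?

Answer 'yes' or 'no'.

Answer: yes

Derivation:
Old min = -11
Change: A[7] -11 -> 53
Changed element was the min; new min must be rechecked.
New min = -4; changed? yes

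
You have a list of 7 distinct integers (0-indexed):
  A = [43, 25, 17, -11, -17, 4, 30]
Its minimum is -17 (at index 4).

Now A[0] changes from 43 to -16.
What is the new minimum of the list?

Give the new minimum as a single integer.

Old min = -17 (at index 4)
Change: A[0] 43 -> -16
Changed element was NOT the old min.
  New min = min(old_min, new_val) = min(-17, -16) = -17

Answer: -17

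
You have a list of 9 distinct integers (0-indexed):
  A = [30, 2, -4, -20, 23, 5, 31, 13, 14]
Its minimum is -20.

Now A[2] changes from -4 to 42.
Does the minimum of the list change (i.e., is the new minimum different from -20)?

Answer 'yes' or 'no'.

Old min = -20
Change: A[2] -4 -> 42
Changed element was NOT the min; min changes only if 42 < -20.
New min = -20; changed? no

Answer: no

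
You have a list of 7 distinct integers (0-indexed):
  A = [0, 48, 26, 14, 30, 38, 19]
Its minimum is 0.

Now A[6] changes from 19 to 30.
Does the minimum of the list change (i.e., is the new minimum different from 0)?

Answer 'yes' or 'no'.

Old min = 0
Change: A[6] 19 -> 30
Changed element was NOT the min; min changes only if 30 < 0.
New min = 0; changed? no

Answer: no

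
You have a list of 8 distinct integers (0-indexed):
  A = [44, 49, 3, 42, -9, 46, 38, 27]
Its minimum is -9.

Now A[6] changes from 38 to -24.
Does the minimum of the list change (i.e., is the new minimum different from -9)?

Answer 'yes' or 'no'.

Old min = -9
Change: A[6] 38 -> -24
Changed element was NOT the min; min changes only if -24 < -9.
New min = -24; changed? yes

Answer: yes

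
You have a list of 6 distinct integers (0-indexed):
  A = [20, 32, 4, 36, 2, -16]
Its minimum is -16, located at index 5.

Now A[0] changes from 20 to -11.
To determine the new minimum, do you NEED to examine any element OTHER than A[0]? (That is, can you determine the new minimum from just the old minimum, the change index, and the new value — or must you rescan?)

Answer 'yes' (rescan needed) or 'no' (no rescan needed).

Old min = -16 at index 5
Change at index 0: 20 -> -11
Index 0 was NOT the min. New min = min(-16, -11). No rescan of other elements needed.
Needs rescan: no

Answer: no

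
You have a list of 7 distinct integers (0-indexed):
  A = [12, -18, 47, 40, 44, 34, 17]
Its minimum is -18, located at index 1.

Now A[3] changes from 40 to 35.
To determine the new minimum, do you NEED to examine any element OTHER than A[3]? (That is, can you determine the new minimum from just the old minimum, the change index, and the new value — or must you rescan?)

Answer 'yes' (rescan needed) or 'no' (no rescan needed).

Answer: no

Derivation:
Old min = -18 at index 1
Change at index 3: 40 -> 35
Index 3 was NOT the min. New min = min(-18, 35). No rescan of other elements needed.
Needs rescan: no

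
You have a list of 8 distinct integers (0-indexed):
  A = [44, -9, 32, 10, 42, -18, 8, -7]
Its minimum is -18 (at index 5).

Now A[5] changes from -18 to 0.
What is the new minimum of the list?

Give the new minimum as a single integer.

Answer: -9

Derivation:
Old min = -18 (at index 5)
Change: A[5] -18 -> 0
Changed element WAS the min. Need to check: is 0 still <= all others?
  Min of remaining elements: -9
  New min = min(0, -9) = -9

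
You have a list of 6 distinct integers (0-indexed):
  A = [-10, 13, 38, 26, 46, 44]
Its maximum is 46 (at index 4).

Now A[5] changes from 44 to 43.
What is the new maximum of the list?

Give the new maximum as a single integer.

Old max = 46 (at index 4)
Change: A[5] 44 -> 43
Changed element was NOT the old max.
  New max = max(old_max, new_val) = max(46, 43) = 46

Answer: 46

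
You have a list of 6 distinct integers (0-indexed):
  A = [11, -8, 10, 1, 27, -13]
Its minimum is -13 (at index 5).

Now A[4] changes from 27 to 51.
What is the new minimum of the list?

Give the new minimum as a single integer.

Answer: -13

Derivation:
Old min = -13 (at index 5)
Change: A[4] 27 -> 51
Changed element was NOT the old min.
  New min = min(old_min, new_val) = min(-13, 51) = -13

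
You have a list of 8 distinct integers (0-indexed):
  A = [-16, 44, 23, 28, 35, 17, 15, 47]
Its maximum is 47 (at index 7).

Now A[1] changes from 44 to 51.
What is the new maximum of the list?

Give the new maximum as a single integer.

Answer: 51

Derivation:
Old max = 47 (at index 7)
Change: A[1] 44 -> 51
Changed element was NOT the old max.
  New max = max(old_max, new_val) = max(47, 51) = 51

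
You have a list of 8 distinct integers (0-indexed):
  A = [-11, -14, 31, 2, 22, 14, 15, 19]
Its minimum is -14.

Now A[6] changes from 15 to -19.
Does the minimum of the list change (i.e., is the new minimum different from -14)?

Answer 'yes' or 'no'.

Answer: yes

Derivation:
Old min = -14
Change: A[6] 15 -> -19
Changed element was NOT the min; min changes only if -19 < -14.
New min = -19; changed? yes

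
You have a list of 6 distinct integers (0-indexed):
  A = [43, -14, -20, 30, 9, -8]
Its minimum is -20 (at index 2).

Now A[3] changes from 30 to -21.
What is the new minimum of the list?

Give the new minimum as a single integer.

Old min = -20 (at index 2)
Change: A[3] 30 -> -21
Changed element was NOT the old min.
  New min = min(old_min, new_val) = min(-20, -21) = -21

Answer: -21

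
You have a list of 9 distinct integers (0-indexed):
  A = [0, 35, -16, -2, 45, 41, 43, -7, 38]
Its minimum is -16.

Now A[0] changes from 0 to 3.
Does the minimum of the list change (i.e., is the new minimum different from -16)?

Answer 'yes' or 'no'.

Old min = -16
Change: A[0] 0 -> 3
Changed element was NOT the min; min changes only if 3 < -16.
New min = -16; changed? no

Answer: no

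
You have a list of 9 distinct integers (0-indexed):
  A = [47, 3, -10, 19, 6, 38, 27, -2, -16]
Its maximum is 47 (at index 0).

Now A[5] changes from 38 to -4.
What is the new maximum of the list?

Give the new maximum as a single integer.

Old max = 47 (at index 0)
Change: A[5] 38 -> -4
Changed element was NOT the old max.
  New max = max(old_max, new_val) = max(47, -4) = 47

Answer: 47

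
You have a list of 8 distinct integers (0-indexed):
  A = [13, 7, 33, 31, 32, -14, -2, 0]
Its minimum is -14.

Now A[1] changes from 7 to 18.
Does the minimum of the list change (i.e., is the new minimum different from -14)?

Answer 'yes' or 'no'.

Answer: no

Derivation:
Old min = -14
Change: A[1] 7 -> 18
Changed element was NOT the min; min changes only if 18 < -14.
New min = -14; changed? no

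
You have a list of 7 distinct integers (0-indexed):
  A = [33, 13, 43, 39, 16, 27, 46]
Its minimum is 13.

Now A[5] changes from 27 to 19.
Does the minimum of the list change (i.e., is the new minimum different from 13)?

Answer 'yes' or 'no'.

Answer: no

Derivation:
Old min = 13
Change: A[5] 27 -> 19
Changed element was NOT the min; min changes only if 19 < 13.
New min = 13; changed? no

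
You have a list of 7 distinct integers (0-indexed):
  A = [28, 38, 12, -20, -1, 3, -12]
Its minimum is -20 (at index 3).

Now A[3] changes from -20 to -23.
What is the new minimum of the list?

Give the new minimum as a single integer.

Answer: -23

Derivation:
Old min = -20 (at index 3)
Change: A[3] -20 -> -23
Changed element WAS the min. Need to check: is -23 still <= all others?
  Min of remaining elements: -12
  New min = min(-23, -12) = -23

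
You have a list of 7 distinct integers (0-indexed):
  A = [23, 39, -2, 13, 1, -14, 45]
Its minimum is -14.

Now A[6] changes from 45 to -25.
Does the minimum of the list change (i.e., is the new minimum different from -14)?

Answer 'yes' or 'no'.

Old min = -14
Change: A[6] 45 -> -25
Changed element was NOT the min; min changes only if -25 < -14.
New min = -25; changed? yes

Answer: yes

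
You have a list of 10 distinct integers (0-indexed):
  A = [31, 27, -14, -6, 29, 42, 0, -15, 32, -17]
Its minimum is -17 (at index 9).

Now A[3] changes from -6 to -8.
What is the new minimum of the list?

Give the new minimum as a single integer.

Answer: -17

Derivation:
Old min = -17 (at index 9)
Change: A[3] -6 -> -8
Changed element was NOT the old min.
  New min = min(old_min, new_val) = min(-17, -8) = -17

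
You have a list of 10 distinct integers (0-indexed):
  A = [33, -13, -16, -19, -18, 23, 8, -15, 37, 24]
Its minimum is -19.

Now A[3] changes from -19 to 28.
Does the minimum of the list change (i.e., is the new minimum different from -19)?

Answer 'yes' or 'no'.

Old min = -19
Change: A[3] -19 -> 28
Changed element was the min; new min must be rechecked.
New min = -18; changed? yes

Answer: yes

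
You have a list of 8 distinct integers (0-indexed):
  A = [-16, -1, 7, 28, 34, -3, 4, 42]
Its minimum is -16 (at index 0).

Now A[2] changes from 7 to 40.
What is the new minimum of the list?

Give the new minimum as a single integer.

Answer: -16

Derivation:
Old min = -16 (at index 0)
Change: A[2] 7 -> 40
Changed element was NOT the old min.
  New min = min(old_min, new_val) = min(-16, 40) = -16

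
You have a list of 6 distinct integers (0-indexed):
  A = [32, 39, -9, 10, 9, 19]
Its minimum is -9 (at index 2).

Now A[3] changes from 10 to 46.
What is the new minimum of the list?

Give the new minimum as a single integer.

Answer: -9

Derivation:
Old min = -9 (at index 2)
Change: A[3] 10 -> 46
Changed element was NOT the old min.
  New min = min(old_min, new_val) = min(-9, 46) = -9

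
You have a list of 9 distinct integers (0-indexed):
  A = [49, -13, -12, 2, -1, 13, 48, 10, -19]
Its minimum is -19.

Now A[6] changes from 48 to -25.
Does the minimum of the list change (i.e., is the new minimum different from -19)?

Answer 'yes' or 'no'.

Old min = -19
Change: A[6] 48 -> -25
Changed element was NOT the min; min changes only if -25 < -19.
New min = -25; changed? yes

Answer: yes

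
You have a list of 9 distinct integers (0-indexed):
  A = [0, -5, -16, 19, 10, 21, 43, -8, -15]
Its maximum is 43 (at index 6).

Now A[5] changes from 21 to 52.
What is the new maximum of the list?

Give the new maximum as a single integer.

Answer: 52

Derivation:
Old max = 43 (at index 6)
Change: A[5] 21 -> 52
Changed element was NOT the old max.
  New max = max(old_max, new_val) = max(43, 52) = 52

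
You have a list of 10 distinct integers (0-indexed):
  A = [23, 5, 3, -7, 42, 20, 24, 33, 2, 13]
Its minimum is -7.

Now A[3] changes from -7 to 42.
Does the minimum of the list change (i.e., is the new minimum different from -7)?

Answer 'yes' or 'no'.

Answer: yes

Derivation:
Old min = -7
Change: A[3] -7 -> 42
Changed element was the min; new min must be rechecked.
New min = 2; changed? yes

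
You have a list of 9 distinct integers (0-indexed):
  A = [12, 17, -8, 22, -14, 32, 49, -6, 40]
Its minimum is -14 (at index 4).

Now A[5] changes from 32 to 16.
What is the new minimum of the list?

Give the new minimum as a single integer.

Answer: -14

Derivation:
Old min = -14 (at index 4)
Change: A[5] 32 -> 16
Changed element was NOT the old min.
  New min = min(old_min, new_val) = min(-14, 16) = -14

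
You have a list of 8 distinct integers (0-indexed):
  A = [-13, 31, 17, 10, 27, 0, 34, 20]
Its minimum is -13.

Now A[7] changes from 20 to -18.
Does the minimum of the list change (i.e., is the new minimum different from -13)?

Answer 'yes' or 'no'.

Old min = -13
Change: A[7] 20 -> -18
Changed element was NOT the min; min changes only if -18 < -13.
New min = -18; changed? yes

Answer: yes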